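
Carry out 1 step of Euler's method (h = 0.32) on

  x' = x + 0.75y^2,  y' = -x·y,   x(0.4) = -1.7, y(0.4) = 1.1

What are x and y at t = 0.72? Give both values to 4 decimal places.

Euler on (x,y): x_{n+1} = x_n + h·x', y_{n+1} = y_n + h·y'.
0.400000: (-1.700000, 1.100000); f=(-0.792500, 1.870000) → (-1.953600, 1.698400)
(x(0.72), y(0.72)) ≈ (-1.9536, 1.6984)

-1.9536, 1.6984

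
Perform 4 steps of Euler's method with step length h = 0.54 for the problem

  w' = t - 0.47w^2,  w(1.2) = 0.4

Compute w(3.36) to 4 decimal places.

Euler: w_{n+1} = w_n + h·f(t_n, w_n).
t=1.200000, w=0.400000: f=1.124800 → w ← 0.400000 + 0.54·1.124800 = 1.007392
t=1.740000, w=1.007392: f=1.263026 → w ← 1.007392 + 0.54·1.263026 = 1.689426
t=2.280000, w=1.689426: f=0.938545 → w ← 1.689426 + 0.54·0.938545 = 2.196240
t=2.820000, w=2.196240: f=0.552969 → w ← 2.196240 + 0.54·0.552969 = 2.494843
w(3.36) ≈ 2.4948

2.4948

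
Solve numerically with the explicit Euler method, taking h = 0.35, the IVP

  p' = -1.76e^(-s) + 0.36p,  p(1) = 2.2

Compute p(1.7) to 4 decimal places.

2.3745

Euler: p_{n+1} = p_n + h·f(s_n, p_n).
s=1.000000, p=2.200000: f=0.144532 → p ← 2.200000 + 0.35·0.144532 = 2.250586
s=1.350000, p=2.250586: f=0.353948 → p ← 2.250586 + 0.35·0.353948 = 2.374468
p(1.7) ≈ 2.3745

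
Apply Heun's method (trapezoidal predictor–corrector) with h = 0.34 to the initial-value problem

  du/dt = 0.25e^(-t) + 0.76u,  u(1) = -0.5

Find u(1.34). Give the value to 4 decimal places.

-0.6151

Heun: k1 = f(t_n, u_n); k2 = f(t_n + h, u_n + h·k1); u_{n+1} = u_n + (h/2)·(k1 + k2).
t=1.000000, u=-0.500000:
  k1 = f(1.000000, -0.500000) = -0.288030
  k2 = f(1.340000, -0.597930) = -0.388966
  u ← -0.500000 + (0.34/2)·(-0.288030 + (-0.388966)) = -0.615089
u(1.34) ≈ -0.6151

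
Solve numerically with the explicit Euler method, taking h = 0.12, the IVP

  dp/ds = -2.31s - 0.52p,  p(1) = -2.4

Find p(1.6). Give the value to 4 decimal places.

Euler: p_{n+1} = p_n + h·f(s_n, p_n).
s=1.000000, p=-2.400000: f=-1.062000 → p ← -2.400000 + 0.12·(-1.062000) = -2.527440
s=1.120000, p=-2.527440: f=-1.272931 → p ← -2.527440 + 0.12·(-1.272931) = -2.680192
s=1.240000, p=-2.680192: f=-1.470700 → p ← -2.680192 + 0.12·(-1.470700) = -2.856676
s=1.360000, p=-2.856676: f=-1.656129 → p ← -2.856676 + 0.12·(-1.656129) = -3.055411
s=1.480000, p=-3.055411: f=-1.829986 → p ← -3.055411 + 0.12·(-1.829986) = -3.275010
p(1.6) ≈ -3.2750

-3.2750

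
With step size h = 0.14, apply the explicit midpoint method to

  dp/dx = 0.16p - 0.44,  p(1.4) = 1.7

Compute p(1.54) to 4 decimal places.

1.6762

Midpoint: k1 = f(x_n, p_n); k2 = f(x_n + h/2, p_n + (h/2)·k1); p_{n+1} = p_n + h·k2.
x=1.400000, p=1.700000:
  k1 = f(1.400000, 1.700000) = -0.168000
  k2 = f(1.470000, 1.688240) = -0.169882
  p ← 1.700000 + 0.14·(-0.169882) = 1.676217
p(1.54) ≈ 1.6762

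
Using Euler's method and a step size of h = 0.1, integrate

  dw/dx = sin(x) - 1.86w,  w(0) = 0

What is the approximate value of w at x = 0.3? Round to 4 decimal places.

Euler: w_{n+1} = w_n + h·f(x_n, w_n).
x=0.000000, w=0.000000: f=0.000000 → w ← 0.000000 + 0.1·0.000000 = 0.000000
x=0.100000, w=0.000000: f=0.099833 → w ← 0.000000 + 0.1·0.099833 = 0.009983
x=0.200000, w=0.009983: f=0.180100 → w ← 0.009983 + 0.1·0.180100 = 0.027993
w(0.3) ≈ 0.0280

0.0280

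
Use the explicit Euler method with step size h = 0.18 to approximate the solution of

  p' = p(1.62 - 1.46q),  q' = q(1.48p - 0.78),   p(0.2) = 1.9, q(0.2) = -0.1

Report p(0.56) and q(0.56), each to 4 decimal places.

3.3240, -0.2085

Euler on (p,q): p_{n+1} = p_n + h·p', q_{n+1} = q_n + h·q'.
0.200000: (1.900000, -0.100000); f=(3.355400, -0.203200) → (2.503972, -0.136576)
0.380000: (2.503972, -0.136576); f=(4.555729, -0.399605) → (3.324003, -0.208505)
(p(0.56), q(0.56)) ≈ (3.3240, -0.2085)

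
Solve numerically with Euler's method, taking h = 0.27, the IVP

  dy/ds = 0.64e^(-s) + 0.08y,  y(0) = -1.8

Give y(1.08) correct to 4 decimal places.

-1.4590

Euler: y_{n+1} = y_n + h·f(s_n, y_n).
s=0.000000, y=-1.800000: f=0.496000 → y ← -1.800000 + 0.27·0.496000 = -1.666080
s=0.270000, y=-1.666080: f=0.355276 → y ← -1.666080 + 0.27·0.355276 = -1.570155
s=0.540000, y=-1.570155: f=0.247346 → y ← -1.570155 + 0.27·0.247346 = -1.503372
s=0.810000, y=-1.503372: f=0.164439 → y ← -1.503372 + 0.27·0.164439 = -1.458973
y(1.08) ≈ -1.4590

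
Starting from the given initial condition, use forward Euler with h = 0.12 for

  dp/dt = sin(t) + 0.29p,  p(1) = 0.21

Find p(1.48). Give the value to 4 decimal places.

Euler: p_{n+1} = p_n + h·f(t_n, p_n).
t=1.000000, p=0.210000: f=0.902371 → p ← 0.210000 + 0.12·0.902371 = 0.318285
t=1.120000, p=0.318285: f=0.992403 → p ← 0.318285 + 0.12·0.992403 = 0.437373
t=1.240000, p=0.437373: f=1.072622 → p ← 0.437373 + 0.12·1.072622 = 0.566088
t=1.360000, p=0.566088: f=1.142030 → p ← 0.566088 + 0.12·1.142030 = 0.703131
p(1.48) ≈ 0.7031

0.7031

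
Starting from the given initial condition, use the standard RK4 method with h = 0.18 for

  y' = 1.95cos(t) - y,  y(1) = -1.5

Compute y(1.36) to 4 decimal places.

-0.8290

RK4: k1 = f(t_n, y_n); k2 = f(t_n + h/2, y_n + (h/2)·k1); k3 = f(t_n + h/2, y_n + (h/2)·k2); k4 = f(t_n + h, y_n + h·k3); y_{n+1} = y_n + (h/6)·(k1 + 2k2 + 2k3 + k4).
t=1.000000, y=-1.500000:
  k1 = f(1.000000, -1.500000) = 2.553589
  k2 = f(1.090000, -1.270177) = 2.172023
  k3 = f(1.090000, -1.304518) = 2.206364
  k4 = f(1.180000, -1.102854) = 1.845658
  y ← -1.500000 + (0.18/6)·(k1 + 2k2 + 2k3 + k4) = -1.105319
t=1.180000, y=-1.105319:
  k1 = f(1.180000, -1.105319) = 1.848123
  k2 = f(1.270000, -0.938988) = 1.516736
  k3 = f(1.270000, -0.968813) = 1.546561
  k4 = f(1.360000, -0.826938) = 1.234954
  y ← -1.105319 + (0.18/6)·(k1 + 2k2 + 2k3 + k4) = -0.829029
y(1.36) ≈ -0.8290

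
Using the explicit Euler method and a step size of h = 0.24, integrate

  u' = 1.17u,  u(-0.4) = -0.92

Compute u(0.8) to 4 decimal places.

-3.1710

Euler: u_{n+1} = u_n + h·f(t_n, u_n).
t=-0.400000, u=-0.920000: f=-1.076400 → u ← -0.920000 + 0.24·(-1.076400) = -1.178336
t=-0.160000, u=-1.178336: f=-1.378653 → u ← -1.178336 + 0.24·(-1.378653) = -1.509213
t=0.080000, u=-1.509213: f=-1.765779 → u ← -1.509213 + 0.24·(-1.765779) = -1.933000
t=0.320000, u=-1.933000: f=-2.261610 → u ← -1.933000 + 0.24·(-2.261610) = -2.475786
t=0.560000, u=-2.475786: f=-2.896670 → u ← -2.475786 + 0.24·(-2.896670) = -3.170987
u(0.8) ≈ -3.1710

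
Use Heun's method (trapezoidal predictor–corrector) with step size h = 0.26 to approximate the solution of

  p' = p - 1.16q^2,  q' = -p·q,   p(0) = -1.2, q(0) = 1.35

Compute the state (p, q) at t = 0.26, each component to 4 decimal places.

Heun on (p,q): k1 = f(t_n, state_n); k2 = f(t_n + h, state_n + h·k1); state_{n+1} = state_n + (h/2)·(k1 + k2).
0.000000: (-1.200000, 1.350000)
  k1 = (-3.314100, 1.620000)
  predictor → (-2.061666, 1.771200)
  k2 = (-5.700759, 3.651623)
  → (-2.371932, 2.035311)
(p(0.26), q(0.26)) ≈ (-2.3719, 2.0353)

-2.3719, 2.0353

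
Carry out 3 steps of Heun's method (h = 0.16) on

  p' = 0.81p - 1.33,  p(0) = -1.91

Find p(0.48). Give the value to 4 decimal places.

Heun: k1 = f(t_n, p_n); k2 = f(t_n + h, p_n + h·k1); p_{n+1} = p_n + (h/2)·(k1 + k2).
t=0.000000, p=-1.910000:
  k1 = f(0.000000, -1.910000) = -2.877100
  k2 = f(0.160000, -2.370336) = -3.249972
  p ← -1.910000 + (0.16/2)·(-2.877100 + (-3.249972)) = -2.400166
t=0.160000, p=-2.400166:
  k1 = f(0.160000, -2.400166) = -3.274134
  k2 = f(0.320000, -2.924027) = -3.698462
  p ← -2.400166 + (0.16/2)·(-3.274134 + (-3.698462)) = -2.957973
t=0.320000, p=-2.957973:
  k1 = f(0.320000, -2.957973) = -3.725959
  k2 = f(0.480000, -3.554127) = -4.208843
  p ← -2.957973 + (0.16/2)·(-3.725959 + (-4.208843)) = -3.592758
p(0.48) ≈ -3.5928

-3.5928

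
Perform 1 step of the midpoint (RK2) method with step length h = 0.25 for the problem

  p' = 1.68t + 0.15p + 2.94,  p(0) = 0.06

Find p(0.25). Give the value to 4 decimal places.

0.8636

Midpoint: k1 = f(t_n, p_n); k2 = f(t_n + h/2, p_n + (h/2)·k1); p_{n+1} = p_n + h·k2.
t=0.000000, p=0.060000:
  k1 = f(0.000000, 0.060000) = 2.949000
  k2 = f(0.125000, 0.428625) = 3.214294
  p ← 0.060000 + 0.25·3.214294 = 0.863573
p(0.25) ≈ 0.8636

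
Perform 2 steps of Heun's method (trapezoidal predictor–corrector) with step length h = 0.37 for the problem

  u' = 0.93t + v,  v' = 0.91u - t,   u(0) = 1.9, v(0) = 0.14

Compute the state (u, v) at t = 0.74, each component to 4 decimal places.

2.6988, 1.2994

Heun on (u,v): k1 = f(t_n, state_n); k2 = f(t_n + h, state_n + h·k1); state_{n+1} = state_n + (h/2)·(k1 + k2).
0.000000: (1.900000, 0.140000)
  k1 = (0.140000, 1.729000)
  predictor → (1.951800, 0.779730)
  k2 = (1.123830, 1.406138)
  → (2.133809, 0.720001)
0.370000: (2.133809, 0.720001)
  k1 = (1.064101, 1.571766)
  predictor → (2.527526, 1.301554)
  k2 = (1.989754, 1.560048)
  → (2.698772, 1.299386)
(u(0.74), v(0.74)) ≈ (2.6988, 1.2994)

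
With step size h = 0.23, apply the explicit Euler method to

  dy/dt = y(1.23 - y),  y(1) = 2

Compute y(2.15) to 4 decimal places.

Euler: y_{n+1} = y_n + h·f(t_n, y_n).
t=1.000000, y=2.000000: f=-1.540000 → y ← 2.000000 + 0.23·(-1.540000) = 1.645800
t=1.230000, y=1.645800: f=-0.684324 → y ← 1.645800 + 0.23·(-0.684324) = 1.488406
t=1.460000, y=1.488406: f=-0.384612 → y ← 1.488406 + 0.23·(-0.384612) = 1.399945
t=1.690000, y=1.399945: f=-0.237913 → y ← 1.399945 + 0.23·(-0.237913) = 1.345225
t=1.920000, y=1.345225: f=-0.155003 → y ← 1.345225 + 0.23·(-0.155003) = 1.309574
y(2.15) ≈ 1.3096

1.3096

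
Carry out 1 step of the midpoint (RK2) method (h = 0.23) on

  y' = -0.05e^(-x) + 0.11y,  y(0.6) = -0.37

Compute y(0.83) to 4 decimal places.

-0.3852

Midpoint: k1 = f(x_n, y_n); k2 = f(x_n + h/2, y_n + (h/2)·k1); y_{n+1} = y_n + h·k2.
x=0.600000, y=-0.370000:
  k1 = f(0.600000, -0.370000) = -0.068141
  k2 = f(0.715000, -0.377836) = -0.066022
  y ← -0.370000 + 0.23·(-0.066022) = -0.385185
y(0.83) ≈ -0.3852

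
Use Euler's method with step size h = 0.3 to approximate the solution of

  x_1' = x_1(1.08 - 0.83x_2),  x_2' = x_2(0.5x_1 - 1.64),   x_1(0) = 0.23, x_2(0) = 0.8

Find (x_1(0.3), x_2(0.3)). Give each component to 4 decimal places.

0.2587, 0.4340

Euler on (x_1,x_2): x_1_{n+1} = x_1_n + h·x_1', x_2_{n+1} = x_2_n + h·x_2'.
0.000000: (0.230000, 0.800000); f=(0.095680, -1.220000) → (0.258704, 0.434000)
(x_1(0.3), x_2(0.3)) ≈ (0.2587, 0.4340)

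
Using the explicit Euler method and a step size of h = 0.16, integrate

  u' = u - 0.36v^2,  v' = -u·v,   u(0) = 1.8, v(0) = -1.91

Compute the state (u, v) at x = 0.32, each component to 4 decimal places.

2.0718, -0.9513

Euler on (u,v): u_{n+1} = u_n + h·u', v_{n+1} = v_n + h·v'.
0.000000: (1.800000, -1.910000); f=(0.486684, 3.438000) → (1.877869, -1.359920)
0.160000: (1.877869, -1.359920); f=(1.212092, 2.553752) → (2.071804, -0.951320)
(u(0.32), v(0.32)) ≈ (2.0718, -0.9513)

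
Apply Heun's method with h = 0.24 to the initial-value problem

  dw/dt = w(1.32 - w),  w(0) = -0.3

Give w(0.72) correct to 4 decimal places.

Heun: k1 = f(t_n, w_n); k2 = f(t_n + h, w_n + h·k1); w_{n+1} = w_n + (h/2)·(k1 + k2).
t=0.000000, w=-0.300000:
  k1 = f(0.000000, -0.300000) = -0.486000
  k2 = f(0.240000, -0.416640) = -0.723554
  w ← -0.300000 + (0.24/2)·(-0.486000 + (-0.723554)) = -0.445146
t=0.240000, w=-0.445146:
  k1 = f(0.240000, -0.445146) = -0.785749
  k2 = f(0.480000, -0.633726) = -1.238127
  w ← -0.445146 + (0.24/2)·(-0.785749 + (-1.238127)) = -0.688012
t=0.480000, w=-0.688012:
  k1 = f(0.480000, -0.688012) = -1.381535
  k2 = f(0.720000, -1.019580) = -2.385389
  w ← -0.688012 + (0.24/2)·(-1.381535 + (-2.385389)) = -1.140042
w(0.72) ≈ -1.1400

-1.1400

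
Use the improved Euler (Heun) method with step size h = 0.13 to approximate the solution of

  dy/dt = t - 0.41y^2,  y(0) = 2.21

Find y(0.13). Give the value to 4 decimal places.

1.9870

Heun: k1 = f(t_n, y_n); k2 = f(t_n + h, y_n + h·k1); y_{n+1} = y_n + (h/2)·(k1 + k2).
t=0.000000, y=2.210000:
  k1 = f(0.000000, 2.210000) = -2.002481
  k2 = f(0.130000, 1.949677) = -1.428509
  y ← 2.210000 + (0.13/2)·(-2.002481 + (-1.428509)) = 1.986986
y(0.13) ≈ 1.9870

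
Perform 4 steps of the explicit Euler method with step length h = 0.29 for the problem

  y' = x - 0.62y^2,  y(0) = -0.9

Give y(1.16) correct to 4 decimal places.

-1.2513

Euler: y_{n+1} = y_n + h·f(x_n, y_n).
x=0.000000, y=-0.900000: f=-0.502200 → y ← -0.900000 + 0.29·(-0.502200) = -1.045638
x=0.290000, y=-1.045638: f=-0.387882 → y ← -1.045638 + 0.29·(-0.387882) = -1.158124
x=0.580000, y=-1.158124: f=-0.251576 → y ← -1.158124 + 0.29·(-0.251576) = -1.231081
x=0.870000, y=-1.231081: f=-0.069647 → y ← -1.231081 + 0.29·(-0.069647) = -1.251279
y(1.16) ≈ -1.2513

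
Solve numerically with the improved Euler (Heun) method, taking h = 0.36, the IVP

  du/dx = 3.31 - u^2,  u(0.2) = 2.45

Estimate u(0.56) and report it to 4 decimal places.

Heun: k1 = f(x_n, u_n); k2 = f(x_n + h, u_n + h·k1); u_{n+1} = u_n + (h/2)·(k1 + k2).
x=0.200000, u=2.450000:
  k1 = f(0.200000, 2.450000) = -2.692500
  k2 = f(0.560000, 1.480700) = 1.117528
  u ← 2.450000 + (0.36/2)·(-2.692500 + 1.117528) = 2.166505
u(0.56) ≈ 2.1665

2.1665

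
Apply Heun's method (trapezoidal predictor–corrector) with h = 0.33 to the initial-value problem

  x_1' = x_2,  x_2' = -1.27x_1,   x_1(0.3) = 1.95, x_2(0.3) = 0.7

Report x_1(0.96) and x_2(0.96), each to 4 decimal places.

Heun on (x_1,x_2): k1 = f(t_n, state_n); k2 = f(t_n + h, state_n + h·k1); state_{n+1} = state_n + (h/2)·(k1 + k2).
0.300000: (1.950000, 0.700000)
  k1 = (0.700000, -2.476500)
  predictor → (2.181000, -0.117245)
  k2 = (-0.117245, -2.769870)
  → (2.046155, -0.165651)
0.630000: (2.046155, -0.165651)
  k1 = (-0.165651, -2.598616)
  predictor → (1.991490, -1.023194)
  k2 = (-1.023194, -2.529192)
  → (1.849995, -1.011739)
(x_1(0.96), x_2(0.96)) ≈ (1.8500, -1.0117)

1.8500, -1.0117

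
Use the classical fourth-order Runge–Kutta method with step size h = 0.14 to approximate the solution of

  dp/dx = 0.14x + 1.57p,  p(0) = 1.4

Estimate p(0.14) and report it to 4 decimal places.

1.7456

RK4: k1 = f(x_n, p_n); k2 = f(x_n + h/2, p_n + (h/2)·k1); k3 = f(x_n + h/2, p_n + (h/2)·k2); k4 = f(x_n + h, p_n + h·k3); p_{n+1} = p_n + (h/6)·(k1 + 2k2 + 2k3 + k4).
x=0.000000, p=1.400000:
  k1 = f(0.000000, 1.400000) = 2.198000
  k2 = f(0.070000, 1.553860) = 2.449360
  k3 = f(0.070000, 1.571455) = 2.476985
  k4 = f(0.140000, 1.746778) = 2.762041
  p ← 1.400000 + (0.14/6)·(k1 + 2k2 + 2k3 + k4) = 1.745630
p(0.14) ≈ 1.7456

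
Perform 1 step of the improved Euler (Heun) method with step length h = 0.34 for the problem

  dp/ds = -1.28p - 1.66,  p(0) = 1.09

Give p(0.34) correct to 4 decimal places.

Heun: k1 = f(s_n, p_n); k2 = f(s_n + h, p_n + h·k1); p_{n+1} = p_n + (h/2)·(k1 + k2).
s=0.000000, p=1.090000:
  k1 = f(0.000000, 1.090000) = -3.055200
  k2 = f(0.340000, 0.051232) = -1.725577
  p ← 1.090000 + (0.34/2)·(-3.055200 + (-1.725577)) = 0.277268
p(0.34) ≈ 0.2773

0.2773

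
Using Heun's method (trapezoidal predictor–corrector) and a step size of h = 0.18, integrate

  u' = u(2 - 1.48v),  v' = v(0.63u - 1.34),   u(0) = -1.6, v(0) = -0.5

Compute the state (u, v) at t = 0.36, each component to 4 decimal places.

Heun on (u,v): k1 = f(t_n, state_n); k2 = f(t_n + h, state_n + h·k1); state_{n+1} = state_n + (h/2)·(k1 + k2).
0.000000: (-1.600000, -0.500000)
  k1 = (-4.384000, 1.174000)
  predictor → (-2.389120, -0.288680)
  k2 = (-5.798983, 0.821337)
  → (-2.516468, -0.320420)
0.180000: (-2.516468, -0.320420)
  k1 = (-6.226300, 0.937348)
  predictor → (-3.637202, -0.151697)
  k2 = (-8.090999, 0.550879)
  → (-3.805025, -0.186479)
(u(0.36), v(0.36)) ≈ (-3.8050, -0.1865)

-3.8050, -0.1865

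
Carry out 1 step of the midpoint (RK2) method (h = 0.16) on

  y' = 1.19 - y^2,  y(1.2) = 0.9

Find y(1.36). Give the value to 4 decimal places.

Midpoint: k1 = f(x_n, y_n); k2 = f(x_n + h/2, y_n + (h/2)·k1); y_{n+1} = y_n + h·k2.
x=1.200000, y=0.900000:
  k1 = f(1.200000, 0.900000) = 0.380000
  k2 = f(1.280000, 0.930400) = 0.324356
  y ← 0.900000 + 0.16·0.324356 = 0.951897
y(1.36) ≈ 0.9519

0.9519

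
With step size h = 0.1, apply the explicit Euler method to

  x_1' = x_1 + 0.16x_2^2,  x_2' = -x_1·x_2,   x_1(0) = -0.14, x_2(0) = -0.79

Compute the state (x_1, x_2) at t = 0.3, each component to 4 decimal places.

-0.1524, -0.8246

Euler on (x_1,x_2): x_1_{n+1} = x_1_n + h·x_1', x_2_{n+1} = x_2_n + h·x_2'.
0.000000: (-0.140000, -0.790000); f=(-0.040144, -0.110600) → (-0.144014, -0.801060)
0.100000: (-0.144014, -0.801060); f=(-0.041343, -0.115364) → (-0.148149, -0.812596)
0.200000: (-0.148149, -0.812596); f=(-0.042499, -0.120385) → (-0.152399, -0.824635)
(x_1(0.3), x_2(0.3)) ≈ (-0.1524, -0.8246)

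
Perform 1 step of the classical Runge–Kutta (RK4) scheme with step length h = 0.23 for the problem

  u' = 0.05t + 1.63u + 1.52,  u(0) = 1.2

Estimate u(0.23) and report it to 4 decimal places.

RK4: k1 = f(t_n, u_n); k2 = f(t_n + h/2, u_n + (h/2)·k1); k3 = f(t_n + h/2, u_n + (h/2)·k2); k4 = f(t_n + h, u_n + h·k3); u_{n+1} = u_n + (h/6)·(k1 + 2k2 + 2k3 + k4).
t=0.000000, u=1.200000:
  k1 = f(0.000000, 1.200000) = 3.476000
  k2 = f(0.115000, 1.599740) = 4.133326
  k3 = f(0.115000, 1.675333) = 4.256542
  k4 = f(0.230000, 2.179005) = 5.083278
  u ← 1.200000 + (0.23/6)·(k1 + 2k2 + 2k3 + k4) = 2.171329
u(0.23) ≈ 2.1713

2.1713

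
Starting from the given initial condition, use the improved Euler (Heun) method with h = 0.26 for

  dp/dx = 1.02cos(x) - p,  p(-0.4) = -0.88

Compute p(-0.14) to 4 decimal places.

-0.4593

Heun: k1 = f(x_n, p_n); k2 = f(x_n + h, p_n + h·k1); p_{n+1} = p_n + (h/2)·(k1 + k2).
x=-0.400000, p=-0.880000:
  k1 = f(-0.400000, -0.880000) = 1.819482
  k2 = f(-0.140000, -0.406935) = 1.416955
  p ← -0.880000 + (0.26/2)·(1.819482 + 1.416955) = -0.459263
p(-0.14) ≈ -0.4593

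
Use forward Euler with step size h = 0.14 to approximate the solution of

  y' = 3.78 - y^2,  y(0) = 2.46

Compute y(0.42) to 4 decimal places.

1.9818

Euler: y_{n+1} = y_n + h·f(x_n, y_n).
x=0.000000, y=2.460000: f=-2.271600 → y ← 2.460000 + 0.14·(-2.271600) = 2.141976
x=0.140000, y=2.141976: f=-0.808061 → y ← 2.141976 + 0.14·(-0.808061) = 2.028847
x=0.280000, y=2.028847: f=-0.336222 → y ← 2.028847 + 0.14·(-0.336222) = 1.981776
y(0.42) ≈ 1.9818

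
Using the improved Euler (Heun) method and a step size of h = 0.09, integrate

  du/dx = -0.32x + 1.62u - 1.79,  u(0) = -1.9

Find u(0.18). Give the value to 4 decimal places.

Heun: k1 = f(x_n, u_n); k2 = f(x_n + h, u_n + h·k1); u_{n+1} = u_n + (h/2)·(k1 + k2).
x=0.000000, u=-1.900000:
  k1 = f(0.000000, -1.900000) = -4.868000
  k2 = f(0.090000, -2.338120) = -5.606554
  u ← -1.900000 + (0.09/2)·(-4.868000 + (-5.606554)) = -2.371355
x=0.090000, u=-2.371355:
  k1 = f(0.090000, -2.371355) = -5.660395
  k2 = f(0.180000, -2.880790) = -6.514481
  u ← -2.371355 + (0.09/2)·(-5.660395 + (-6.514481)) = -2.919224
u(0.18) ≈ -2.9192

-2.9192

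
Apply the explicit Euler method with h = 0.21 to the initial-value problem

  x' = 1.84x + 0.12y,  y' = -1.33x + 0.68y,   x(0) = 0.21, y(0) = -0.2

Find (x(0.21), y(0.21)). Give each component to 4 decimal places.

Euler on (x,y): x_{n+1} = x_n + h·x', y_{n+1} = y_n + h·y'.
0.000000: (0.210000, -0.200000); f=(0.362400, -0.415300) → (0.286104, -0.287213)
(x(0.21), y(0.21)) ≈ (0.2861, -0.2872)

0.2861, -0.2872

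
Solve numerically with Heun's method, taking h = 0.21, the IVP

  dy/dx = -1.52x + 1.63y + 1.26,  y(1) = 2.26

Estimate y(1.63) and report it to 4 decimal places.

Heun: k1 = f(x_n, y_n); k2 = f(x_n + h, y_n + h·k1); y_{n+1} = y_n + (h/2)·(k1 + k2).
x=1.000000, y=2.260000:
  k1 = f(1.000000, 2.260000) = 3.423800
  k2 = f(1.210000, 2.978998) = 4.276567
  y ← 2.260000 + (0.21/2)·(3.423800 + 4.276567) = 3.068539
x=1.210000, y=3.068539:
  k1 = f(1.210000, 3.068539) = 4.422518
  k2 = f(1.420000, 3.997267) = 5.617146
  y ← 3.068539 + (0.21/2)·(4.422518 + 5.617146) = 4.122703
x=1.420000, y=4.122703:
  k1 = f(1.420000, 4.122703) = 5.821606
  k2 = f(1.630000, 5.345240) = 7.495142
  y ← 4.122703 + (0.21/2)·(5.821606 + 7.495142) = 5.520962
y(1.63) ≈ 5.5210

5.5210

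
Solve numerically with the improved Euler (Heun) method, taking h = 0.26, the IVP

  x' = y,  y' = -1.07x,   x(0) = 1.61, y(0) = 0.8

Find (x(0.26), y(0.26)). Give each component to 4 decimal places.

1.7598, 0.3232

Heun on (x,y): k1 = f(s_n, state_n); k2 = f(s_n + h, state_n + h·k1); state_{n+1} = state_n + (h/2)·(k1 + k2).
0.000000: (1.610000, 0.800000)
  k1 = (0.800000, -1.722700)
  predictor → (1.818000, 0.352098)
  k2 = (0.352098, -1.945260)
  → (1.759773, 0.323165)
(x(0.26), y(0.26)) ≈ (1.7598, 0.3232)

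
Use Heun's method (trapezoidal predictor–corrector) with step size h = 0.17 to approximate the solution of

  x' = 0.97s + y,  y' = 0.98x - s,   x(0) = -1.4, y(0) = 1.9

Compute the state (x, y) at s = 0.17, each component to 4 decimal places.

Heun on (x,y): k1 = f(s_n, state_n); k2 = f(s_n + h, state_n + h·k1); state_{n+1} = state_n + (h/2)·(k1 + k2).
0.000000: (-1.400000, 1.900000)
  k1 = (1.900000, -1.372000)
  predictor → (-1.077000, 1.666760)
  k2 = (1.831660, -1.225460)
  → (-1.082809, 1.679216)
(x(0.17), y(0.17)) ≈ (-1.0828, 1.6792)

-1.0828, 1.6792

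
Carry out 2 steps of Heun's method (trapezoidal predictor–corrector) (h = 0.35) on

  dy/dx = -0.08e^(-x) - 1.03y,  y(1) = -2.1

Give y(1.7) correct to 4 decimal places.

-1.0520

Heun: k1 = f(x_n, y_n); k2 = f(x_n + h, y_n + h·k1); y_{n+1} = y_n + (h/2)·(k1 + k2).
x=1.000000, y=-2.100000:
  k1 = f(1.000000, -2.100000) = 2.133570
  k2 = f(1.350000, -1.353251) = 1.373109
  y ← -2.100000 + (0.35/2)·(2.133570 + 1.373109) = -1.486331
x=1.350000, y=-1.486331:
  k1 = f(1.350000, -1.486331) = 1.510182
  k2 = f(1.700000, -0.957768) = 0.971886
  y ← -1.486331 + (0.35/2)·(1.510182 + 0.971886) = -1.051969
y(1.7) ≈ -1.0520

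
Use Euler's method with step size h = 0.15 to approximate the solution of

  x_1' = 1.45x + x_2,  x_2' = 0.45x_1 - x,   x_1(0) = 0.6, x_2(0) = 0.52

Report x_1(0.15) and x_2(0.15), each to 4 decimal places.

Euler on (x_1,x_2): x_1_{n+1} = x_1_n + h·x_1', x_2_{n+1} = x_2_n + h·x_2'.
0.000000: (0.600000, 0.520000); f=(0.520000, 0.270000) → (0.678000, 0.560500)
(x_1(0.15), x_2(0.15)) ≈ (0.6780, 0.5605)

0.6780, 0.5605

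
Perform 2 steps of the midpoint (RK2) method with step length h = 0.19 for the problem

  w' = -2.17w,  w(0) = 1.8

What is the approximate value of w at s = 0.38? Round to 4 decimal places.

0.8145

Midpoint: k1 = f(s_n, w_n); k2 = f(s_n + h/2, w_n + (h/2)·k1); w_{n+1} = w_n + h·k2.
s=0.000000, w=1.800000:
  k1 = f(0.000000, 1.800000) = -3.906000
  k2 = f(0.095000, 1.428930) = -3.100778
  w ← 1.800000 + 0.19·(-3.100778) = 1.210852
s=0.190000, w=1.210852:
  k1 = f(0.190000, 1.210852) = -2.627549
  k2 = f(0.285000, 0.961235) = -2.085880
  w ← 1.210852 + 0.19·(-2.085880) = 0.814535
w(0.38) ≈ 0.8145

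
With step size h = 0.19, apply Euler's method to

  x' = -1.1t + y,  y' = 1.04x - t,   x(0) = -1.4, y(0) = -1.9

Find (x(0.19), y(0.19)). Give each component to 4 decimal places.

Euler on (x,y): x_{n+1} = x_n + h·x', y_{n+1} = y_n + h·y'.
0.000000: (-1.400000, -1.900000); f=(-1.900000, -1.456000) → (-1.761000, -2.176640)
(x(0.19), y(0.19)) ≈ (-1.7610, -2.1766)

-1.7610, -2.1766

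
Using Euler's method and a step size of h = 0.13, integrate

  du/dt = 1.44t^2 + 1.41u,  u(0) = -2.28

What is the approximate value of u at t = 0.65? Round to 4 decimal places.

Euler: u_{n+1} = u_n + h·f(t_n, u_n).
t=0.000000, u=-2.280000: f=-3.214800 → u ← -2.280000 + 0.13·(-3.214800) = -2.697924
t=0.130000, u=-2.697924: f=-3.779737 → u ← -2.697924 + 0.13·(-3.779737) = -3.189290
t=0.260000, u=-3.189290: f=-4.399555 → u ← -3.189290 + 0.13·(-4.399555) = -3.761232
t=0.390000, u=-3.761232: f=-5.084313 → u ← -3.761232 + 0.13·(-5.084313) = -4.422193
t=0.520000, u=-4.422193: f=-5.845916 → u ← -4.422193 + 0.13·(-5.845916) = -5.182162
u(0.65) ≈ -5.1822

-5.1822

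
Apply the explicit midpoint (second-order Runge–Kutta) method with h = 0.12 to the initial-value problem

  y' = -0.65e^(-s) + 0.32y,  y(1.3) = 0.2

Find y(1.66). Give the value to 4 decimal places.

0.1675

Midpoint: k1 = f(s_n, y_n); k2 = f(s_n + h/2, y_n + (h/2)·k1); y_{n+1} = y_n + h·k2.
s=1.300000, y=0.200000:
  k1 = f(1.300000, 0.200000) = -0.113146
  k2 = f(1.360000, 0.193211) = -0.105002
  y ← 0.200000 + 0.12·(-0.105002) = 0.187400
s=1.420000, y=0.187400:
  k1 = f(1.420000, 0.187400) = -0.097146
  k2 = f(1.480000, 0.181571) = -0.089862
  y ← 0.187400 + 0.12·(-0.089862) = 0.176616
s=1.540000, y=0.176616:
  k1 = f(1.540000, 0.176616) = -0.082830
  k2 = f(1.600000, 0.171647) = -0.076306
  y ← 0.176616 + 0.12·(-0.076306) = 0.167460
y(1.66) ≈ 0.1675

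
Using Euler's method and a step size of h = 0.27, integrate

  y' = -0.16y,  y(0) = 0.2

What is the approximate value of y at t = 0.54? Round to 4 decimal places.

Euler: y_{n+1} = y_n + h·f(t_n, y_n).
t=0.000000, y=0.200000: f=-0.032000 → y ← 0.200000 + 0.27·(-0.032000) = 0.191360
t=0.270000, y=0.191360: f=-0.030618 → y ← 0.191360 + 0.27·(-0.030618) = 0.183093
y(0.54) ≈ 0.1831

0.1831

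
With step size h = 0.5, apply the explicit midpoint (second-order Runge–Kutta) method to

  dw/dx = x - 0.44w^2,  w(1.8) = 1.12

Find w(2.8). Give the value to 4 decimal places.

Midpoint: k1 = f(x_n, w_n); k2 = f(x_n + h/2, w_n + (h/2)·k1); w_{n+1} = w_n + h·k2.
x=1.800000, w=1.120000:
  k1 = f(1.800000, 1.120000) = 1.248064
  k2 = f(2.050000, 1.432016) = 1.147705
  w ← 1.120000 + 0.5·1.147705 = 1.693853
x=2.300000, w=1.693853:
  k1 = f(2.300000, 1.693853) = 1.037580
  k2 = f(2.550000, 1.953248) = 0.871322
  w ← 1.693853 + 0.5·0.871322 = 2.129514
w(2.8) ≈ 2.1295

2.1295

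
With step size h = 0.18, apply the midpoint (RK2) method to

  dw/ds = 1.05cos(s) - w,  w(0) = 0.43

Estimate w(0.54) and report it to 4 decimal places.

Midpoint: k1 = f(s_n, w_n); k2 = f(s_n + h/2, w_n + (h/2)·k1); w_{n+1} = w_n + h·k2.
s=0.000000, w=0.430000:
  k1 = f(0.000000, 0.430000) = 0.620000
  k2 = f(0.090000, 0.485800) = 0.559950
  w ← 0.430000 + 0.18·0.559950 = 0.530791
s=0.180000, w=0.530791:
  k1 = f(0.180000, 0.530791) = 0.502245
  k2 = f(0.270000, 0.575993) = 0.435966
  w ← 0.530791 + 0.18·0.435966 = 0.609265
s=0.360000, w=0.609265:
  k1 = f(0.360000, 0.609265) = 0.373427
  k2 = f(0.450000, 0.642873) = 0.302596
  w ← 0.609265 + 0.18·0.302596 = 0.663732
w(0.54) ≈ 0.6637

0.6637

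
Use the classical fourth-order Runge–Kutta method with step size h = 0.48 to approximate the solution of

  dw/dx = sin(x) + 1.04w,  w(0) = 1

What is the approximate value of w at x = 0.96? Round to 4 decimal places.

RK4: k1 = f(x_n, w_n); k2 = f(x_n + h/2, w_n + (h/2)·k1); k3 = f(x_n + h/2, w_n + (h/2)·k2); k4 = f(x_n + h, w_n + h·k3); w_{n+1} = w_n + (h/6)·(k1 + 2k2 + 2k3 + k4).
x=0.000000, w=1.000000:
  k1 = f(0.000000, 1.000000) = 1.040000
  k2 = f(0.240000, 1.249600) = 1.537287
  k3 = f(0.240000, 1.368949) = 1.661409
  k4 = f(0.480000, 1.797476) = 2.331155
  w ← 1.000000 + (0.48/6)·(k1 + 2k2 + 2k3 + k4) = 1.781484
x=0.480000, w=1.781484:
  k1 = f(0.480000, 1.781484) = 2.314522
  k2 = f(0.720000, 2.336969) = 3.089833
  k3 = f(0.720000, 2.523044) = 3.283350
  k4 = f(0.960000, 3.357492) = 4.310983
  w ← 1.781484 + (0.48/6)·(k1 + 2k2 + 2k3 + k4) = 3.331233
w(0.96) ≈ 3.3312

3.3312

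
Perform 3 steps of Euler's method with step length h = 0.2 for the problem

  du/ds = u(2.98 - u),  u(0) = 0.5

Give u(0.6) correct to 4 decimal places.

1.4926

Euler: u_{n+1} = u_n + h·f(s_n, u_n).
s=0.000000, u=0.500000: f=1.240000 → u ← 0.500000 + 0.2·1.240000 = 0.748000
s=0.200000, u=0.748000: f=1.669536 → u ← 0.748000 + 0.2·1.669536 = 1.081907
s=0.400000, u=1.081907: f=2.053560 → u ← 1.081907 + 0.2·2.053560 = 1.492619
u(0.6) ≈ 1.4926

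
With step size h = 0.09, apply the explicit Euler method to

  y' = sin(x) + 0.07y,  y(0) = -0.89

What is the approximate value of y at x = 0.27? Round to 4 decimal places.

-0.8827

Euler: y_{n+1} = y_n + h·f(x_n, y_n).
x=0.000000, y=-0.890000: f=-0.062300 → y ← -0.890000 + 0.09·(-0.062300) = -0.895607
x=0.090000, y=-0.895607: f=0.027186 → y ← -0.895607 + 0.09·0.027186 = -0.893160
x=0.180000, y=-0.893160: f=0.116508 → y ← -0.893160 + 0.09·0.116508 = -0.882675
y(0.27) ≈ -0.8827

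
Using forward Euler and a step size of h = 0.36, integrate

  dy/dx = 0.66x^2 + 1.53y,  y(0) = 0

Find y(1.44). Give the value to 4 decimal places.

0.5422

Euler: y_{n+1} = y_n + h·f(x_n, y_n).
x=0.000000, y=0.000000: f=0.000000 → y ← 0.000000 + 0.36·0.000000 = 0.000000
x=0.360000, y=0.000000: f=0.085536 → y ← 0.000000 + 0.36·0.085536 = 0.030793
x=0.720000, y=0.030793: f=0.389257 → y ← 0.030793 + 0.36·0.389257 = 0.170926
x=1.080000, y=0.170926: f=1.031340 → y ← 0.170926 + 0.36·1.031340 = 0.542208
y(1.44) ≈ 0.5422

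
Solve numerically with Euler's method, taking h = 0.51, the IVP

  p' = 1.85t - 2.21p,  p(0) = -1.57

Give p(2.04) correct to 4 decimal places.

1.3286

Euler: p_{n+1} = p_n + h·f(t_n, p_n).
t=0.000000, p=-1.570000: f=3.469700 → p ← -1.570000 + 0.51·3.469700 = 0.199547
t=0.510000, p=0.199547: f=0.502501 → p ← 0.199547 + 0.51·0.502501 = 0.455823
t=1.020000, p=0.455823: f=0.879632 → p ← 0.455823 + 0.51·0.879632 = 0.904435
t=1.530000, p=0.904435: f=0.831699 → p ← 0.904435 + 0.51·0.831699 = 1.328601
p(2.04) ≈ 1.3286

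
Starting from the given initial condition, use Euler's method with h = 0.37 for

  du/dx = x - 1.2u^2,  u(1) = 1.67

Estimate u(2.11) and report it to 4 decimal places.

Euler: u_{n+1} = u_n + h·f(x_n, u_n).
x=1.000000, u=1.670000: f=-2.346680 → u ← 1.670000 + 0.37·(-2.346680) = 0.801728
x=1.370000, u=0.801728: f=0.598678 → u ← 0.801728 + 0.37·0.598678 = 1.023239
x=1.740000, u=1.023239: f=0.483578 → u ← 1.023239 + 0.37·0.483578 = 1.202163
u(2.11) ≈ 1.2022

1.2022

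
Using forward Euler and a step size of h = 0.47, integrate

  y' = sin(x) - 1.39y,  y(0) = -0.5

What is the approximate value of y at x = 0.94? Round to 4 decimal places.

Euler: y_{n+1} = y_n + h·f(x_n, y_n).
x=0.000000, y=-0.500000: f=0.695000 → y ← -0.500000 + 0.47·0.695000 = -0.173350
x=0.470000, y=-0.173350: f=0.693843 → y ← -0.173350 + 0.47·0.693843 = 0.152756
y(0.94) ≈ 0.1528

0.1528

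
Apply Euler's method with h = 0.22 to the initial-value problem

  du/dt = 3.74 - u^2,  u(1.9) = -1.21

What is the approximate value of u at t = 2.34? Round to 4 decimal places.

0.0028

Euler: u_{n+1} = u_n + h·f(t_n, u_n).
t=1.900000, u=-1.210000: f=2.275900 → u ← -1.210000 + 0.22·2.275900 = -0.709302
t=2.120000, u=-0.709302: f=3.236891 → u ← -0.709302 + 0.22·3.236891 = 0.002814
u(2.34) ≈ 0.0028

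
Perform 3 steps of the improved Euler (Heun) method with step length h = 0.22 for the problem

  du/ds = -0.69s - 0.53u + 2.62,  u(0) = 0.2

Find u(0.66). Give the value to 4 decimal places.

Heun: k1 = f(s_n, u_n); k2 = f(s_n + h, u_n + h·k1); u_{n+1} = u_n + (h/2)·(k1 + k2).
s=0.000000, u=0.200000:
  k1 = f(0.000000, 0.200000) = 2.514000
  k2 = f(0.220000, 0.753080) = 2.069068
  u ← 0.200000 + (0.22/2)·(2.514000 + 2.069068) = 0.704137
s=0.220000, u=0.704137:
  k1 = f(0.220000, 0.704137) = 2.095007
  k2 = f(0.440000, 1.165039) = 1.698929
  u ← 0.704137 + (0.22/2)·(2.095007 + 1.698929) = 1.121470
s=0.440000, u=1.121470:
  k1 = f(0.440000, 1.121470) = 1.722021
  k2 = f(0.660000, 1.500315) = 1.369433
  u ← 1.121470 + (0.22/2)·(1.722021 + 1.369433) = 1.461530
u(0.66) ≈ 1.4615

1.4615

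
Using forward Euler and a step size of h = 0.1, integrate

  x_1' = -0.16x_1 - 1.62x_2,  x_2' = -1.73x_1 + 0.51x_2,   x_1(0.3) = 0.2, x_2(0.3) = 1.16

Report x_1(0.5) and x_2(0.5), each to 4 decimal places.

Euler on (x_1,x_2): x_1_{n+1} = x_1_n + h·x_1', x_2_{n+1} = x_2_n + h·x_2'.
0.300000: (0.200000, 1.160000); f=(-1.911200, 0.245600) → (0.008880, 1.184560)
0.400000: (0.008880, 1.184560); f=(-1.920408, 0.588763) → (-0.183161, 1.243436)
(x_1(0.5), x_2(0.5)) ≈ (-0.1832, 1.2434)

-0.1832, 1.2434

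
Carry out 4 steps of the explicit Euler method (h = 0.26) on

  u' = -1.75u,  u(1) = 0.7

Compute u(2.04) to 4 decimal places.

Euler: u_{n+1} = u_n + h·f(s_n, u_n).
s=1.000000, u=0.700000: f=-1.225000 → u ← 0.700000 + 0.26·(-1.225000) = 0.381500
s=1.260000, u=0.381500: f=-0.667625 → u ← 0.381500 + 0.26·(-0.667625) = 0.207918
s=1.520000, u=0.207918: f=-0.363856 → u ← 0.207918 + 0.26·(-0.363856) = 0.113315
s=1.780000, u=0.113315: f=-0.198301 → u ← 0.113315 + 0.26·(-0.198301) = 0.061757
u(2.04) ≈ 0.0618

0.0618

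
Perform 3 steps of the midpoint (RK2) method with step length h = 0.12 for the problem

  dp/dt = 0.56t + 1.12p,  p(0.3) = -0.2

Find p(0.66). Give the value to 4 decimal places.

Midpoint: k1 = f(t_n, p_n); k2 = f(t_n + h/2, p_n + (h/2)·k1); p_{n+1} = p_n + h·k2.
t=0.300000, p=-0.200000:
  k1 = f(0.300000, -0.200000) = -0.056000
  k2 = f(0.360000, -0.203360) = -0.026163
  p ← -0.200000 + 0.12·(-0.026163) = -0.203140
t=0.420000, p=-0.203140:
  k1 = f(0.420000, -0.203140) = 0.007684
  k2 = f(0.480000, -0.202679) = 0.041800
  p ← -0.203140 + 0.12·0.041800 = -0.198124
t=0.540000, p=-0.198124:
  k1 = f(0.540000, -0.198124) = 0.080502
  k2 = f(0.600000, -0.193293) = 0.119511
  p ← -0.198124 + 0.12·0.119511 = -0.183782
p(0.66) ≈ -0.1838

-0.1838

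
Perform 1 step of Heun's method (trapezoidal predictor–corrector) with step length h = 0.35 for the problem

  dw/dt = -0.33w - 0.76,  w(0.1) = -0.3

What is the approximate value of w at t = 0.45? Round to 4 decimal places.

Heun: k1 = f(t_n, w_n); k2 = f(t_n + h, w_n + h·k1); w_{n+1} = w_n + (h/2)·(k1 + k2).
t=0.100000, w=-0.300000:
  k1 = f(0.100000, -0.300000) = -0.661000
  k2 = f(0.450000, -0.531350) = -0.584654
  w ← -0.300000 + (0.35/2)·(-0.661000 + (-0.584654)) = -0.517990
w(0.45) ≈ -0.5180

-0.5180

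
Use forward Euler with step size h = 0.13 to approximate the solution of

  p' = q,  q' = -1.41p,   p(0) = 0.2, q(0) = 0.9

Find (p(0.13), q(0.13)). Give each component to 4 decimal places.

Euler on (p,q): p_{n+1} = p_n + h·p', q_{n+1} = q_n + h·q'.
0.000000: (0.200000, 0.900000); f=(0.900000, -0.282000) → (0.317000, 0.863340)
(p(0.13), q(0.13)) ≈ (0.3170, 0.8633)

0.3170, 0.8633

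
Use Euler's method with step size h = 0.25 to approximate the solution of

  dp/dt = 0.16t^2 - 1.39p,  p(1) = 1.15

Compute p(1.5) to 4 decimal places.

0.5782

Euler: p_{n+1} = p_n + h·f(t_n, p_n).
t=1.000000, p=1.150000: f=-1.438500 → p ← 1.150000 + 0.25·(-1.438500) = 0.790375
t=1.250000, p=0.790375: f=-0.848621 → p ← 0.790375 + 0.25·(-0.848621) = 0.578220
p(1.5) ≈ 0.5782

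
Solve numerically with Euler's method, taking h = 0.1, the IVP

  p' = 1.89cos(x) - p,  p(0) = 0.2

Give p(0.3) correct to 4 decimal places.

Euler: p_{n+1} = p_n + h·f(x_n, p_n).
x=0.000000, p=0.200000: f=1.690000 → p ← 0.200000 + 0.1·1.690000 = 0.369000
x=0.100000, p=0.369000: f=1.511558 → p ← 0.369000 + 0.1·1.511558 = 0.520156
x=0.200000, p=0.520156: f=1.332170 → p ← 0.520156 + 0.1·1.332170 = 0.653373
p(0.3) ≈ 0.6534

0.6534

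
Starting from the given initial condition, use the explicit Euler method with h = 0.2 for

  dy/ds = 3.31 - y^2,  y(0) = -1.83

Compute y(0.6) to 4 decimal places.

Euler: y_{n+1} = y_n + h·f(s_n, y_n).
s=0.000000, y=-1.830000: f=-0.038900 → y ← -1.830000 + 0.2·(-0.038900) = -1.837780
s=0.200000, y=-1.837780: f=-0.067435 → y ← -1.837780 + 0.2·(-0.067435) = -1.851267
s=0.400000, y=-1.851267: f=-0.117190 → y ← -1.851267 + 0.2·(-0.117190) = -1.874705
y(0.6) ≈ -1.8747

-1.8747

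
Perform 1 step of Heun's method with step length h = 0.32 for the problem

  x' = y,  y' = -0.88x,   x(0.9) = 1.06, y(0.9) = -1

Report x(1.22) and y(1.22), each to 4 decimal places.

Heun on (x,y): k1 = f(t_n, state_n); k2 = f(t_n + h, state_n + h·k1); state_{n+1} = state_n + (h/2)·(k1 + k2).
0.900000: (1.060000, -1.000000)
  k1 = (-1.000000, -0.932800)
  predictor → (0.740000, -1.298496)
  k2 = (-1.298496, -0.651200)
  → (0.692241, -1.253440)
(x(1.22), y(1.22)) ≈ (0.6922, -1.2534)

0.6922, -1.2534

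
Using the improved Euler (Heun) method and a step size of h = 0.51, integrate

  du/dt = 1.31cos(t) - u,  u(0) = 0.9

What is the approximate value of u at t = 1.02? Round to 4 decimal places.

Heun: k1 = f(t_n, u_n); k2 = f(t_n + h, u_n + h·k1); u_{n+1} = u_n + (h/2)·(k1 + k2).
t=0.000000, u=0.900000:
  k1 = f(0.000000, 0.900000) = 0.410000
  k2 = f(0.510000, 1.109100) = 0.034195
  u ← 0.900000 + (0.51/2)·(0.410000 + 0.034195) = 1.013270
t=0.510000, u=1.013270:
  k1 = f(0.510000, 1.013270) = 0.130026
  k2 = f(1.020000, 1.079583) = -0.393973
  u ← 1.013270 + (0.51/2)·(0.130026 + (-0.393973)) = 0.945963
u(1.02) ≈ 0.9460

0.9460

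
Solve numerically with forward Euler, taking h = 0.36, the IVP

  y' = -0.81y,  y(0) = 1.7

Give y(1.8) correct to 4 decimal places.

0.3033

Euler: y_{n+1} = y_n + h·f(x_n, y_n).
x=0.000000, y=1.700000: f=-1.377000 → y ← 1.700000 + 0.36·(-1.377000) = 1.204280
x=0.360000, y=1.204280: f=-0.975467 → y ← 1.204280 + 0.36·(-0.975467) = 0.853112
x=0.720000, y=0.853112: f=-0.691021 → y ← 0.853112 + 0.36·(-0.691021) = 0.604345
x=1.080000, y=0.604345: f=-0.489519 → y ← 0.604345 + 0.36·(-0.489519) = 0.428118
x=1.440000, y=0.428118: f=-0.346775 → y ← 0.428118 + 0.36·(-0.346775) = 0.303279
y(1.8) ≈ 0.3033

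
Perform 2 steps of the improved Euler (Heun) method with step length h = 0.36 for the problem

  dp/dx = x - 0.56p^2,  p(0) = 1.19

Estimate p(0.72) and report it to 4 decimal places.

Heun: k1 = f(x_n, p_n); k2 = f(x_n + h, p_n + h·k1); p_{n+1} = p_n + (h/2)·(k1 + k2).
x=0.000000, p=1.190000:
  k1 = f(0.000000, 1.190000) = -0.793016
  k2 = f(0.360000, 0.904514) = -0.098162
  p ← 1.190000 + (0.36/2)·(-0.793016 + (-0.098162)) = 1.029588
x=0.360000, p=1.029588:
  k1 = f(0.360000, 1.029588) = -0.233629
  k2 = f(0.720000, 0.945482) = 0.219396
  p ← 1.029588 + (0.36/2)·(-0.233629 + 0.219396) = 1.027026
p(0.72) ≈ 1.0270

1.0270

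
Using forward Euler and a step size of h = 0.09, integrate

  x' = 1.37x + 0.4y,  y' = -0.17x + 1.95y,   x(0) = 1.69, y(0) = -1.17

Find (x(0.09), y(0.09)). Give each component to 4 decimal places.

Euler on (x,y): x_{n+1} = x_n + h·x', y_{n+1} = y_n + h·y'.
0.000000: (1.690000, -1.170000); f=(1.847300, -2.568800) → (1.856257, -1.401192)
(x(0.09), y(0.09)) ≈ (1.8563, -1.4012)

1.8563, -1.4012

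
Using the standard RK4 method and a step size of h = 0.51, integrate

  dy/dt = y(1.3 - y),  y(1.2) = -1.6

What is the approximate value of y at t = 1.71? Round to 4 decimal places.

RK4: k1 = f(t_n, y_n); k2 = f(t_n + h/2, y_n + (h/2)·k1); k3 = f(t_n + h/2, y_n + (h/2)·k2); k4 = f(t_n + h, y_n + h·k3); y_{n+1} = y_n + (h/6)·(k1 + 2k2 + 2k3 + k4).
t=1.200000, y=-1.600000:
  k1 = f(1.200000, -1.600000) = -4.640000
  k2 = f(1.455000, -2.783200) = -11.364362
  k3 = f(1.455000, -4.497912) = -26.078502
  k4 = f(1.710000, -14.900036) = -241.381117
  y ← -1.600000 + (0.51/6)·(k1 + 2k2 + 2k3 + k4) = -28.877082
y(1.71) ≈ -28.8771

-28.8771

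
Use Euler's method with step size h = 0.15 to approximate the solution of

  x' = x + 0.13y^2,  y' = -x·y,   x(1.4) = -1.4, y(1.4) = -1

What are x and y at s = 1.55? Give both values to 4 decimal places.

-1.5905, -1.2100

Euler on (x,y): x_{n+1} = x_n + h·x', y_{n+1} = y_n + h·y'.
1.400000: (-1.400000, -1.000000); f=(-1.270000, -1.400000) → (-1.590500, -1.210000)
(x(1.55), y(1.55)) ≈ (-1.5905, -1.2100)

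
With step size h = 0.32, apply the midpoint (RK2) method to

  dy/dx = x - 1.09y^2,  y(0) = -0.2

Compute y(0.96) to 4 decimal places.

0.2384

Midpoint: k1 = f(x_n, y_n); k2 = f(x_n + h/2, y_n + (h/2)·k1); y_{n+1} = y_n + h·k2.
x=0.000000, y=-0.200000:
  k1 = f(0.000000, -0.200000) = -0.043600
  k2 = f(0.160000, -0.206976) = 0.113305
  y ← -0.200000 + 0.32·0.113305 = -0.163742
x=0.320000, y=-0.163742:
  k1 = f(0.320000, -0.163742) = 0.290775
  k2 = f(0.480000, -0.117218) = 0.465023
  y ← -0.163742 + 0.32·0.465023 = -0.014935
x=0.640000, y=-0.014935:
  k1 = f(0.640000, -0.014935) = 0.639757
  k2 = f(0.800000, 0.087426) = 0.791669
  y ← -0.014935 + 0.32·0.791669 = 0.238399
y(0.96) ≈ 0.2384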